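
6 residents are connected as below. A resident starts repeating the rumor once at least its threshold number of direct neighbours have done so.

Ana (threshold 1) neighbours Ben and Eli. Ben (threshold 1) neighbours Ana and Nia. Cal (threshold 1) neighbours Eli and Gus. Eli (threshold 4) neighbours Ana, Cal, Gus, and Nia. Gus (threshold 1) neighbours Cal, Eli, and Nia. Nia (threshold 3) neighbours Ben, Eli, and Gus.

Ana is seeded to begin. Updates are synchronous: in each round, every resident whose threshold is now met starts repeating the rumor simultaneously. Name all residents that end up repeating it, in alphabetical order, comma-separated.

Round 1 — Ana starts repeating the rumor (initial).
Round 2 — checking thresholds:
  Ben: 1 of 2 neighbours ≥ 1, starts repeating the rumor.
  Eli: 1 of 4 neighbours < 4, holds.
Round 3 — no new spreads; cascade stops.

Ana, Ben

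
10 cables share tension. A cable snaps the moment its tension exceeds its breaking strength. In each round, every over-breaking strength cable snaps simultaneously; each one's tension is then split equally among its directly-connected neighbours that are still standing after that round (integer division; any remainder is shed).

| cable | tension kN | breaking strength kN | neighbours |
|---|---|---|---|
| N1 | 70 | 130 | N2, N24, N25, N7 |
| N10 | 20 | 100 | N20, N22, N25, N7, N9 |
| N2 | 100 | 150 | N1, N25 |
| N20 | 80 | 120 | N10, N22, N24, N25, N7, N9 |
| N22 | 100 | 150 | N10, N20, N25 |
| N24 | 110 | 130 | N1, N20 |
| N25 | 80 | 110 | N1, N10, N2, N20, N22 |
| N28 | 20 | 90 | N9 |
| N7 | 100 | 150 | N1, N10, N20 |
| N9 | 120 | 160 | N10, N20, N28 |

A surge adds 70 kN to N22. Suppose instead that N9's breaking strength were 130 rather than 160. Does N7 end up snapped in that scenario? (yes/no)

yes

With N9's breaking strength at 130:
Round 1 — N22 at 170 > 150. N22 snaps.
  N22 sheds 170 kN to N10, N20, N25: 56 each (2 lost).
    N10: 20+56 = 76 ≤ 100
    N20: 80+56 = 136 > 120
    N25: 80+56 = 136 > 110
Round 2 — N20, N25 snap.
  N20 sheds 136 kN to N10, N24, N7, N9: 34 each.
    N10: 76+34 = 110 > 100
    N24: 110+34 = 144 > 130
    N7: 100+34 = 134 ≤ 150
    N9: 120+34 = 154 > 130
  N25 sheds 136 kN to N1, N10, N2: 45 each (1 lost).
    N1: 70+45 = 115 ≤ 130
    N10: 110+45 = 155 > 100
    N2: 100+45 = 145 ≤ 150
Round 3 — N10, N24, N9 snap.
  N10 sheds 155 kN to N7: 155 each.
    N7: 134+155 = 289 > 150
  N24 sheds 144 kN to N1: 144 each.
    N1: 115+144 = 259 > 130
  N9 sheds 154 kN to N28: 154 each.
    N28: 20+154 = 174 > 90
Round 4 — N1, N28, N7 snap.
  N1 sheds 259 kN to N2: 259 each.
    N2: 145+259 = 404 > 150
  N28 sheds 174 kN: no online neighbours, lost.
  N7 sheds 289 kN: no online neighbours, lost.
Round 5 — N2 snaps.
  N2 sheds 404 kN: no online neighbours, lost.
No further breaks.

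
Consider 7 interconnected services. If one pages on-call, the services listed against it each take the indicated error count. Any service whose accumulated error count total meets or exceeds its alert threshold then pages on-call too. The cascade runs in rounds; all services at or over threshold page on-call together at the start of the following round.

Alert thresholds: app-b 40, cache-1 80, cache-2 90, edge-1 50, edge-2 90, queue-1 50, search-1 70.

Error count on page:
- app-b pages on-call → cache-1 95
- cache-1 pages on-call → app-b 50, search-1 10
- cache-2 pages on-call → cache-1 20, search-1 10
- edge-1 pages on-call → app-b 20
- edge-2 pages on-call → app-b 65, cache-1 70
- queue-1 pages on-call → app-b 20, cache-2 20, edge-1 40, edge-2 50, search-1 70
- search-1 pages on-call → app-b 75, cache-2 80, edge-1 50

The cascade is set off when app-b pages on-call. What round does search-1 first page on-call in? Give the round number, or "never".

never

Round 1 — app-b pages on-call (initial).
  cache-1: +95 → 95 ≥ 80
Round 2 — cache-1 pages on-call.
  search-1: +10 → 10 < 70
No further pages.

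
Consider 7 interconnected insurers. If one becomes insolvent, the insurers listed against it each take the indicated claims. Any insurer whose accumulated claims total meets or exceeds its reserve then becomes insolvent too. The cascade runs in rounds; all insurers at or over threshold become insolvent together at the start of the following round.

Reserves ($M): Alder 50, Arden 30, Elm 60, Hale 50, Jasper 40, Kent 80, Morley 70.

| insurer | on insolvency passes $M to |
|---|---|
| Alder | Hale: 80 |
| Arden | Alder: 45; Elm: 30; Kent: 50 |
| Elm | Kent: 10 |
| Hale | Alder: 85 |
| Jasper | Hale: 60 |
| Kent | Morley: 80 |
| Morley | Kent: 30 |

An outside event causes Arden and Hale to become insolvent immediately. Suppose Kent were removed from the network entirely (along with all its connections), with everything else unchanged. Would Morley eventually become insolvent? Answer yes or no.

With Kent removed:
Round 1 — Arden, Hale become insolvent (initial).
  Alder: +45+85 → 130 ≥ 50
  Elm: +30 → 30 < 60
Round 2 — Alder becomes insolvent.
No further insolvencies.

no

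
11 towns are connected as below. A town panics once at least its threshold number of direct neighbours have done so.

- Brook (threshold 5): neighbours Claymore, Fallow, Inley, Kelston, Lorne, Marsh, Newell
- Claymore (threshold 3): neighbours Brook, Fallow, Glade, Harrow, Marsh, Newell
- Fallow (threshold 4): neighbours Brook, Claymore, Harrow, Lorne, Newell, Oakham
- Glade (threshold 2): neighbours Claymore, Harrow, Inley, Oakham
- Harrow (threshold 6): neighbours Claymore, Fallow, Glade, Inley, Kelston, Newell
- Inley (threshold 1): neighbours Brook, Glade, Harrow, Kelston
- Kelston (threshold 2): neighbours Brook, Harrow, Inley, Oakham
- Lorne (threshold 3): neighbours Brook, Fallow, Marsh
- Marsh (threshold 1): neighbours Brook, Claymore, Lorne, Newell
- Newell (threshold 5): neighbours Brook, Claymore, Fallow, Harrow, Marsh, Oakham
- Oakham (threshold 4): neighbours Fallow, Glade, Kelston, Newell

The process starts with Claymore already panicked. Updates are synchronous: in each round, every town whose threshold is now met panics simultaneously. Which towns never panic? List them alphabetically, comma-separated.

Round 1 — Claymore panics (initial).
Round 2 — checking thresholds:
  Brook: 1 of 7 neighbours < 5, holds.
  Fallow: 1 of 6 neighbours < 4, holds.
  Glade: 1 of 4 neighbours < 2, holds.
  Harrow: 1 of 6 neighbours < 6, holds.
  Marsh: 1 of 4 neighbours ≥ 1, panics.
  Newell: 1 of 6 neighbours < 5, holds.
Round 3 — no new panics; cascade stops.

Brook, Fallow, Glade, Harrow, Inley, Kelston, Lorne, Newell, Oakham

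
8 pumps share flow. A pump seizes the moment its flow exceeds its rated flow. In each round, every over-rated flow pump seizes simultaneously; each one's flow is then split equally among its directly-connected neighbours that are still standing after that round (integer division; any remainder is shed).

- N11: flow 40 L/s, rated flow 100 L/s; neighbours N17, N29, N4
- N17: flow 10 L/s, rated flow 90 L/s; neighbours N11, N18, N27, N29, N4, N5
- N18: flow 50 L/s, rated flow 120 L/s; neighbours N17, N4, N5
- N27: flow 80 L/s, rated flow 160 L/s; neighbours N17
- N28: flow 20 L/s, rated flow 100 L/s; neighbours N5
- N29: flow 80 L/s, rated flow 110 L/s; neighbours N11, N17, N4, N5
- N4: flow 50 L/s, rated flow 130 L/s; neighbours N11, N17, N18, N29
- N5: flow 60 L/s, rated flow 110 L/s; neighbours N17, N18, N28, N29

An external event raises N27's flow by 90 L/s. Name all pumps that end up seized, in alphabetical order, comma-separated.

N11, N17, N18, N27, N29, N4, N5

Round 1 — N27 at 170 > 160. N27 seizes.
  N27 sheds 170 L/s to N17: 170 each.
    N17: 10+170 = 180 > 90
Round 2 — N17 seizes.
  N17 sheds 180 L/s to N11, N18, N29, N4, N5: 36 each.
    N11: 40+36 = 76 ≤ 100
    N18: 50+36 = 86 ≤ 120
    N29: 80+36 = 116 > 110
    N4: 50+36 = 86 ≤ 130
    N5: 60+36 = 96 ≤ 110
Round 3 — N29 seizes.
  N29 sheds 116 L/s to N11, N4, N5: 38 each (2 lost).
    N11: 76+38 = 114 > 100
    N4: 86+38 = 124 ≤ 130
    N5: 96+38 = 134 > 110
Round 4 — N11, N5 seize.
  N11 sheds 114 L/s to N4: 114 each.
    N4: 124+114 = 238 > 130
  N5 sheds 134 L/s to N18, N28: 67 each.
    N18: 86+67 = 153 > 120
    N28: 20+67 = 87 ≤ 100
Round 5 — N18, N4 seize.
  N18 sheds 153 L/s: no online neighbours, lost.
  N4 sheds 238 L/s: no online neighbours, lost.
No further seizures.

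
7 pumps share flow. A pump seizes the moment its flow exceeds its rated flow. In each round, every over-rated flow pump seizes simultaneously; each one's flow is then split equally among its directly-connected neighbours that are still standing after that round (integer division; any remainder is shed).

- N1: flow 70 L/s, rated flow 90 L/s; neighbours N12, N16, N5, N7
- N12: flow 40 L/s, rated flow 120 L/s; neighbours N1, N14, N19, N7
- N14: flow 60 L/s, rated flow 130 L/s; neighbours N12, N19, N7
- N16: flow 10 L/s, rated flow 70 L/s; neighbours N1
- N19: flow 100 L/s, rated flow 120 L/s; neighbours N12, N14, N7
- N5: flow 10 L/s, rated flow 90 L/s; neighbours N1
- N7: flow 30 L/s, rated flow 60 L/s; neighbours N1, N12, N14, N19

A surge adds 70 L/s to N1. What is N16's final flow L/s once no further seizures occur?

45

Round 1 — N1 at 140 > 90. N1 seizes.
  N1 sheds 140 L/s to N12, N16, N5, N7: 35 each.
    N12: 40+35 = 75 ≤ 120
    N16: 10+35 = 45 ≤ 70
    N5: 10+35 = 45 ≤ 90
    N7: 30+35 = 65 > 60
Round 2 — N7 seizes.
  N7 sheds 65 L/s to N12, N14, N19: 21 each (2 lost).
    N12: 75+21 = 96 ≤ 120
    N14: 60+21 = 81 ≤ 130
    N19: 100+21 = 121 > 120
Round 3 — N19 seizes.
  N19 sheds 121 L/s to N12, N14: 60 each (1 lost).
    N12: 96+60 = 156 > 120
    N14: 81+60 = 141 > 130
Round 4 — N12, N14 seize.
  N12 sheds 156 L/s: no online neighbours, lost.
  N14 sheds 141 L/s: no online neighbours, lost.
No further seizures.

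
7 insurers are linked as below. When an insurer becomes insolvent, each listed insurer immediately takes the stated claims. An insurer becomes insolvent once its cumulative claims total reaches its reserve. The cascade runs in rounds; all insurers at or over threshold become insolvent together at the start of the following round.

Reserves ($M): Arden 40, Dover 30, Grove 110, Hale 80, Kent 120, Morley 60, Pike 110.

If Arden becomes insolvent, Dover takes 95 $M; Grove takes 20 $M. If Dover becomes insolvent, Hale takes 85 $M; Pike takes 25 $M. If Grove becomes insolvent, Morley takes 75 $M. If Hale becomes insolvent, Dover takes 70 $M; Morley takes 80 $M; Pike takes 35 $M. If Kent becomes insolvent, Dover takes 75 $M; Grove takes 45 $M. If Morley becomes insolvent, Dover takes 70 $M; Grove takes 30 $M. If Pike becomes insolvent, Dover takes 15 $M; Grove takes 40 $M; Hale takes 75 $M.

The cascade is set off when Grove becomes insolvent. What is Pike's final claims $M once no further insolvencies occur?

60

Round 1 — Grove becomes insolvent (initial).
  Morley: +75 → 75 ≥ 60
Round 2 — Morley becomes insolvent.
  Dover: +70 → 70 ≥ 30
Round 3 — Dover becomes insolvent.
  Hale: +85 → 85 ≥ 80
  Pike: +25 → 25 < 110
Round 4 — Hale becomes insolvent.
  Pike: +35 → 60 < 110
No further insolvencies.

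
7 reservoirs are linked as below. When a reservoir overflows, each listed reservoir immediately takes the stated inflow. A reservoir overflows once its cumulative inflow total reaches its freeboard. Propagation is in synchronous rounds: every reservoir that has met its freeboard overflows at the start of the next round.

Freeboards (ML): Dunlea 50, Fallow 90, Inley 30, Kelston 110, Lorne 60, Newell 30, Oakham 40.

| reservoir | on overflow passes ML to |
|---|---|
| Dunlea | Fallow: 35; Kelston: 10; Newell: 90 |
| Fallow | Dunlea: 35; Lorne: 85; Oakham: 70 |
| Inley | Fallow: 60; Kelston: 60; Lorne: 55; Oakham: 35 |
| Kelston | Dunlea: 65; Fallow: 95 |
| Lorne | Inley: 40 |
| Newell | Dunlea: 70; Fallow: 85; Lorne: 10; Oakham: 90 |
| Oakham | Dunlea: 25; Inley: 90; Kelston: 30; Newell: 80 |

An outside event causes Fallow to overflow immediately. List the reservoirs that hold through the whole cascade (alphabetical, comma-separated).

Kelston

Round 1 — Fallow overflows (initial).
  Dunlea: +35 → 35 < 50
  Lorne: +85 → 85 ≥ 60
  Oakham: +70 → 70 ≥ 40
Round 2 — Lorne, Oakham overflow.
  Dunlea: +25 → 60 ≥ 50
  Inley: +40+90 → 130 ≥ 30
  Kelston: +30 → 30 < 110
  Newell: +80 → 80 ≥ 30
Round 3 — Dunlea, Inley, Newell overflow.
  Kelston: +10+60 → 100 < 110
No further overflows.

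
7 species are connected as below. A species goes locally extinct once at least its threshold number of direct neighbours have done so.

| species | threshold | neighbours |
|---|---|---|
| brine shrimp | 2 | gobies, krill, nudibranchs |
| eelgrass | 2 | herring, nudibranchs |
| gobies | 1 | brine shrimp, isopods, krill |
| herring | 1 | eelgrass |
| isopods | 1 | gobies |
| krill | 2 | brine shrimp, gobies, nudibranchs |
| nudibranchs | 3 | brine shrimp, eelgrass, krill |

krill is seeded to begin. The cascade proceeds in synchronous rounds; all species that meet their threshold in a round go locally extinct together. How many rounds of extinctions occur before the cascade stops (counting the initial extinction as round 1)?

Round 1 — krill goes locally extinct (initial).
Round 2 — checking thresholds:
  brine shrimp: 1 of 3 neighbours < 2, below threshold.
  gobies: 1 of 3 neighbours ≥ 1, goes locally extinct.
  nudibranchs: 1 of 3 neighbours < 3, below threshold.
Round 3 — checking thresholds:
  brine shrimp: 2 of 3 neighbours ≥ 2, goes locally extinct.
  isopods: 1 of 1 neighbours ≥ 1, goes locally extinct.
  nudibranchs: 1 of 3 neighbours < 3, below threshold.
Round 4 — no new extinctions; cascade stops.

3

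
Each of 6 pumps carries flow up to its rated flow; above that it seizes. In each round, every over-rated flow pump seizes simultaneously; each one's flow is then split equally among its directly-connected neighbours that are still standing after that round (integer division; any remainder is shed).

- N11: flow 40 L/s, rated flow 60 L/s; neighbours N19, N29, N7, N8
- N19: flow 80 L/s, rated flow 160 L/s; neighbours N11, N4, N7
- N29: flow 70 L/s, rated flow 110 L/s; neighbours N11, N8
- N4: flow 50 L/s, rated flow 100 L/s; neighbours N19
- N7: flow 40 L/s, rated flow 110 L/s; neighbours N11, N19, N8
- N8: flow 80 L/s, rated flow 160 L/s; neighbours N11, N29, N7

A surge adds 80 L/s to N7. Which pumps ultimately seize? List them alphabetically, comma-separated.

N11, N7

Round 1 — N7 at 120 > 110. N7 seizes.
  N7 sheds 120 L/s to N11, N19, N8: 40 each.
    N11: 40+40 = 80 > 60
    N19: 80+40 = 120 ≤ 160
    N8: 80+40 = 120 ≤ 160
Round 2 — N11 seizes.
  N11 sheds 80 L/s to N19, N29, N8: 26 each (2 lost).
    N19: 120+26 = 146 ≤ 160
    N29: 70+26 = 96 ≤ 110
    N8: 120+26 = 146 ≤ 160
No further seizures.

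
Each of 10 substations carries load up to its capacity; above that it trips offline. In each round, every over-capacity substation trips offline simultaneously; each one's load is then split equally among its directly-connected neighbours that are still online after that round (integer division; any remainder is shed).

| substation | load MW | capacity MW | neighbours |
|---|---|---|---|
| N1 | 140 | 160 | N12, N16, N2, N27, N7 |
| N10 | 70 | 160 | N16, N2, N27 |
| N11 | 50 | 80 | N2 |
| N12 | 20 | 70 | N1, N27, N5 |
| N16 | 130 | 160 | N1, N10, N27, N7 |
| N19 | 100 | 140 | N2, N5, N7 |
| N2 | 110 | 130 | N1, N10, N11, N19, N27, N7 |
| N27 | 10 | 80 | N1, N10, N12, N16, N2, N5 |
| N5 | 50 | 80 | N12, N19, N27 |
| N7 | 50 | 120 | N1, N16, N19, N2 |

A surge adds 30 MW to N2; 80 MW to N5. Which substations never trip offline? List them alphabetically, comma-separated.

N11

Round 1 — N2 at 140 > 130; N5 at 130 > 80. N2, N5 trip offline.
  N2 sheds 140 MW to N1, N10, N11, N19, N27, N7: 23 each (2 lost).
    N1: 140+23 = 163 > 160
    N10: 70+23 = 93 ≤ 160
    N11: 50+23 = 73 ≤ 80
    N19: 100+23 = 123 ≤ 140
    N27: 10+23 = 33 ≤ 80
    N7: 50+23 = 73 ≤ 120
  N5 sheds 130 MW to N12, N19, N27: 43 each (1 lost).
    N12: 20+43 = 63 ≤ 70
    N19: 123+43 = 166 > 140
    N27: 33+43 = 76 ≤ 80
Round 2 — N1, N19 trip offline.
  N1 sheds 163 MW to N12, N16, N27, N7: 40 each (3 lost).
    N12: 63+40 = 103 > 70
    N16: 130+40 = 170 > 160
    N27: 76+40 = 116 > 80
    N7: 73+40 = 113 ≤ 120
  N19 sheds 166 MW to N7: 166 each.
    N7: 113+166 = 279 > 120
Round 3 — N12, N16, N27, N7 trip offline.
  N12 sheds 103 MW: no online neighbours, lost.
  N16 sheds 170 MW to N10: 170 each.
    N10: 93+170 = 263 > 160
  N27 sheds 116 MW to N10: 116 each.
    N10: 263+116 = 379 > 160
  N7 sheds 279 MW: no online neighbours, lost.
Round 4 — N10 trips offline.
  N10 sheds 379 MW: no online neighbours, lost.
No further trips.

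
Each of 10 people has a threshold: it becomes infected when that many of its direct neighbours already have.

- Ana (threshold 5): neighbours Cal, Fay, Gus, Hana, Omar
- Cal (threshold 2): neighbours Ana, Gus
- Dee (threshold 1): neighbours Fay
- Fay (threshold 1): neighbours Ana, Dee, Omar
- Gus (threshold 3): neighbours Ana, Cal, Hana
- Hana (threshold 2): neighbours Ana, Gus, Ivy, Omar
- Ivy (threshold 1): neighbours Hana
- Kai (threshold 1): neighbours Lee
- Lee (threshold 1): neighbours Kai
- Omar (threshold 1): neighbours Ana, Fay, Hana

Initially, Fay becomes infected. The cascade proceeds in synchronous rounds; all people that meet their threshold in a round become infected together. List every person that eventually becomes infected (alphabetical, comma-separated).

Round 1 — Fay becomes infected (initial).
Round 2 — checking thresholds:
  Ana: 1 of 5 neighbours < 5, below threshold.
  Dee: 1 of 1 neighbours ≥ 1, becomes infected.
  Omar: 1 of 3 neighbours ≥ 1, becomes infected.
Round 3 — no new infections; cascade stops.

Dee, Fay, Omar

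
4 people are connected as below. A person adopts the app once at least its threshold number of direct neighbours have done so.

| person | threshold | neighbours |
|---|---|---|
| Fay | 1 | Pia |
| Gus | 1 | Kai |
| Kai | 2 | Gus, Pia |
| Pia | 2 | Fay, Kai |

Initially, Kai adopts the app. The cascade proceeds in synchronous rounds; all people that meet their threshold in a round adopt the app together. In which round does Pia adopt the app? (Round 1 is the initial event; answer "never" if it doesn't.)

Round 1 — Kai adopts the app (initial).
Round 2 — checking thresholds:
  Gus: 1 of 1 neighbours ≥ 1, adopts the app.
  Pia: 1 of 2 neighbours < 2, below threshold.
Round 3 — no new adoptions; cascade stops.

never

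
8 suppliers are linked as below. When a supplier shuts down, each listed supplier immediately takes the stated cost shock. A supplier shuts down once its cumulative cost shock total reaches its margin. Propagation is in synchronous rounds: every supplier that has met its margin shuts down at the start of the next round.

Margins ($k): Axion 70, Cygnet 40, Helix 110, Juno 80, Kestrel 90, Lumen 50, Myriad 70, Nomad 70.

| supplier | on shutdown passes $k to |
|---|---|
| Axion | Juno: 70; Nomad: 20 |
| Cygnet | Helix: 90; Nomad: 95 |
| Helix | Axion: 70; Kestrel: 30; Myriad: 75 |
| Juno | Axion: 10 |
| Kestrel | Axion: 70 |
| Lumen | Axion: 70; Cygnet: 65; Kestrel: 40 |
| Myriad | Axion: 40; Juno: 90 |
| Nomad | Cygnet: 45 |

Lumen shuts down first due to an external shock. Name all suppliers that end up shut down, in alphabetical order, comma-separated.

Round 1 — Lumen shuts down (initial).
  Axion: +70 → 70 ≥ 70
  Cygnet: +65 → 65 ≥ 40
  Kestrel: +40 → 40 < 90
Round 2 — Axion, Cygnet shut down.
  Helix: +90 → 90 < 110
  Juno: +70 → 70 < 80
  Nomad: +20+95 → 115 ≥ 70
Round 3 — Nomad shuts down.
No further shutdowns.

Axion, Cygnet, Lumen, Nomad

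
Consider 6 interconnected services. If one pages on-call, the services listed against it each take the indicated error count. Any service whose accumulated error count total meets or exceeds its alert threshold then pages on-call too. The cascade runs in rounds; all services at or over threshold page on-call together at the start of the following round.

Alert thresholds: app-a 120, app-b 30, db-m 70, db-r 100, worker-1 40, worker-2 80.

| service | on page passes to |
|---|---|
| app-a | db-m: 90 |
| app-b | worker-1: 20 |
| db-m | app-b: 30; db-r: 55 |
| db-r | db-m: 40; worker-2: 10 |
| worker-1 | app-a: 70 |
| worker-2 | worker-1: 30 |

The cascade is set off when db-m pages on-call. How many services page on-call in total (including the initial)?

Round 1 — db-m pages on-call (initial).
  app-b: +30 → 30 ≥ 30
  db-r: +55 → 55 < 100
Round 2 — app-b pages on-call.
  worker-1: +20 → 20 < 40
No further pages.

2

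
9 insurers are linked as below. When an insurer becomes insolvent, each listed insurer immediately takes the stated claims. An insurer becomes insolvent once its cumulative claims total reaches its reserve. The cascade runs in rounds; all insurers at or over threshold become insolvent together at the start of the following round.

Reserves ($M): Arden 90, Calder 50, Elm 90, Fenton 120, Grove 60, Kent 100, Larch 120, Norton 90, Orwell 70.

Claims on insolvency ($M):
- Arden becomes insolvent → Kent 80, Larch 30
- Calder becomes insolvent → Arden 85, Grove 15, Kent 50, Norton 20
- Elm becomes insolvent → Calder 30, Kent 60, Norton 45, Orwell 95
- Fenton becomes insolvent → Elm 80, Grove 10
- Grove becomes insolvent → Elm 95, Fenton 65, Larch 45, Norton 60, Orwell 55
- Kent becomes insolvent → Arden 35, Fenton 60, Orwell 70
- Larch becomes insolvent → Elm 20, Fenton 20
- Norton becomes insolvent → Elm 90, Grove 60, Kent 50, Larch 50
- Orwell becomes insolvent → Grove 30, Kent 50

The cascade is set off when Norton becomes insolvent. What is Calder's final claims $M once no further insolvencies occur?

Round 1 — Norton becomes insolvent (initial).
  Elm: +90 → 90 ≥ 90
  Grove: +60 → 60 ≥ 60
  Kent: +50 → 50 < 100
  Larch: +50 → 50 < 120
Round 2 — Elm, Grove become insolvent.
  Calder: +30 → 30 < 50
  Fenton: +65 → 65 < 120
  Kent: +60 → 110 ≥ 100
  Larch: +45 → 95 < 120
  Orwell: +95+55 → 150 ≥ 70
Round 3 — Kent, Orwell become insolvent.
  Arden: +35 → 35 < 90
  Fenton: +60 → 125 ≥ 120
Round 4 — Fenton becomes insolvent.
No further insolvencies.

30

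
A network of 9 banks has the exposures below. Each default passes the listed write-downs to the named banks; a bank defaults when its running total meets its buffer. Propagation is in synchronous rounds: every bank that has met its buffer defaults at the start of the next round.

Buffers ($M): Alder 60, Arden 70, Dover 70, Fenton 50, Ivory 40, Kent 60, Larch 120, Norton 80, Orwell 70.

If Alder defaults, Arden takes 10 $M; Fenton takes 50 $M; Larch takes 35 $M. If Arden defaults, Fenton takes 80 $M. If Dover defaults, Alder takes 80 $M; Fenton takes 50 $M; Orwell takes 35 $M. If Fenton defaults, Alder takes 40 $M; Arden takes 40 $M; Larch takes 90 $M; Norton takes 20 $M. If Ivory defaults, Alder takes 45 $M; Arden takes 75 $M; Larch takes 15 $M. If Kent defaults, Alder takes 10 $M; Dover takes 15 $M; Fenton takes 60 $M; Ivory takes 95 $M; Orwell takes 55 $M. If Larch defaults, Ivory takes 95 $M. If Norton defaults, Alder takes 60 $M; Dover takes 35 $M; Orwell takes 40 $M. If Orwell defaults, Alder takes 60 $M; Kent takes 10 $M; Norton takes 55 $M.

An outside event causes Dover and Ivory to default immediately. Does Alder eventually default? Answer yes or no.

yes

Round 1 — Dover, Ivory default (initial).
  Alder: +80+45 → 125 ≥ 60
  Arden: +75 → 75 ≥ 70
  Fenton: +50 → 50 ≥ 50
  Larch: +15 → 15 < 120
  Orwell: +35 → 35 < 70
Round 2 — Alder, Arden, Fenton default.
  Larch: +35+90 → 140 ≥ 120
  Norton: +20 → 20 < 80
Round 3 — Larch defaults.
No further defaults.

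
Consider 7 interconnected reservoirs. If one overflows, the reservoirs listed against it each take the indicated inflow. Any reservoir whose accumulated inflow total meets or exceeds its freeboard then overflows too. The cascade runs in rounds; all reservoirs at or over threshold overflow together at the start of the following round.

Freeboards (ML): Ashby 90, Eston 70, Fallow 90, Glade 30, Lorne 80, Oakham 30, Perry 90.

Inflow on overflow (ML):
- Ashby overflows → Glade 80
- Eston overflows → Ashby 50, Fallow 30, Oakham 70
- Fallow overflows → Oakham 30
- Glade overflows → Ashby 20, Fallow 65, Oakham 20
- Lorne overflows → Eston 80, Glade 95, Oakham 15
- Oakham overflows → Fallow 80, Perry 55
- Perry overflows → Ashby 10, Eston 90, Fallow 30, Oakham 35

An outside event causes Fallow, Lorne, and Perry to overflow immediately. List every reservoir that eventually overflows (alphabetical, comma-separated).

Round 1 — Fallow, Lorne, Perry overflow (initial).
  Ashby: +10 → 10 < 90
  Eston: +80+90 → 170 ≥ 70
  Glade: +95 → 95 ≥ 30
  Oakham: +30+15+35 → 80 ≥ 30
Round 2 — Eston, Glade, Oakham overflow.
  Ashby: +50+20 → 80 < 90
No further overflows.

Eston, Fallow, Glade, Lorne, Oakham, Perry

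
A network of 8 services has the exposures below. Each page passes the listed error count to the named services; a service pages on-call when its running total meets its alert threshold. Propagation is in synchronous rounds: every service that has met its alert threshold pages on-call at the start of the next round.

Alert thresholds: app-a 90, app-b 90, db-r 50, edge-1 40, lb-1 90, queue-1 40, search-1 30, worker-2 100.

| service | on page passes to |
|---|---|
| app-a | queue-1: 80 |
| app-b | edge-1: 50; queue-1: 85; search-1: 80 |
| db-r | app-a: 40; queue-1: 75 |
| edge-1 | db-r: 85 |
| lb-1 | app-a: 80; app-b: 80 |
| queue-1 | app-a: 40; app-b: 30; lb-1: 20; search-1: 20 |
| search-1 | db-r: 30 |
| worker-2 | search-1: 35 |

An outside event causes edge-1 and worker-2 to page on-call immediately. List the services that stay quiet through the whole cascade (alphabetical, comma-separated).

Round 1 — edge-1, worker-2 page on-call (initial).
  db-r: +85 → 85 ≥ 50
  search-1: +35 → 35 ≥ 30
Round 2 — db-r, search-1 page on-call.
  app-a: +40 → 40 < 90
  queue-1: +75 → 75 ≥ 40
Round 3 — queue-1 pages on-call.
  app-a: +40 → 80 < 90
  app-b: +30 → 30 < 90
  lb-1: +20 → 20 < 90
No further pages.

app-a, app-b, lb-1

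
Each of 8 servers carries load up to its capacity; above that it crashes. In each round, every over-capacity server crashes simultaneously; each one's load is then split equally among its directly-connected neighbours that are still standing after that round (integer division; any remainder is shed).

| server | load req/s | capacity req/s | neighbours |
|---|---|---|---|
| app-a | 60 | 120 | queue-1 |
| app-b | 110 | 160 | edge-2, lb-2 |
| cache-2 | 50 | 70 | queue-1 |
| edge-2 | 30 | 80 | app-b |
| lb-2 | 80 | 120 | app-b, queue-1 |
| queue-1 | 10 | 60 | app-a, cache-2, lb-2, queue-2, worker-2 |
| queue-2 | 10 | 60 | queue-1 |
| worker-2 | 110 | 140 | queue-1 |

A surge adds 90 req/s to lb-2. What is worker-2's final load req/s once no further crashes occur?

133

Round 1 — lb-2 at 170 > 120. lb-2 crashes.
  lb-2 sheds 170 req/s to app-b, queue-1: 85 each.
    app-b: 110+85 = 195 > 160
    queue-1: 10+85 = 95 > 60
Round 2 — app-b, queue-1 crash.
  app-b sheds 195 req/s to edge-2: 195 each.
    edge-2: 30+195 = 225 > 80
  queue-1 sheds 95 req/s to app-a, cache-2, queue-2, worker-2: 23 each (3 lost).
    app-a: 60+23 = 83 ≤ 120
    cache-2: 50+23 = 73 > 70
    queue-2: 10+23 = 33 ≤ 60
    worker-2: 110+23 = 133 ≤ 140
Round 3 — cache-2, edge-2 crash.
  cache-2 sheds 73 req/s: no online neighbours, lost.
  edge-2 sheds 225 req/s: no online neighbours, lost.
No further crashes.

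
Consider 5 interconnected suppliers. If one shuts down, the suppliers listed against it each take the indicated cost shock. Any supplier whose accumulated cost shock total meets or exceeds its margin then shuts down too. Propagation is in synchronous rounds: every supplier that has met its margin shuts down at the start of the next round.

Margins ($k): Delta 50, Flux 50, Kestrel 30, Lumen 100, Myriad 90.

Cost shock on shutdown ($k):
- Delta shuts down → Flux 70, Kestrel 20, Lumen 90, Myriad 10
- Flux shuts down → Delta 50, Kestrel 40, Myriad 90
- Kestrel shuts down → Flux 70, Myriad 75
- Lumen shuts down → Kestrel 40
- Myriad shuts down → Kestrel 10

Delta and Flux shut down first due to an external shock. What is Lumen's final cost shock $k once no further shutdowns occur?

Round 1 — Delta, Flux shut down (initial).
  Kestrel: +20+40 → 60 ≥ 30
  Lumen: +90 → 90 < 100
  Myriad: +10+90 → 100 ≥ 90
Round 2 — Kestrel, Myriad shut down.
No further shutdowns.

90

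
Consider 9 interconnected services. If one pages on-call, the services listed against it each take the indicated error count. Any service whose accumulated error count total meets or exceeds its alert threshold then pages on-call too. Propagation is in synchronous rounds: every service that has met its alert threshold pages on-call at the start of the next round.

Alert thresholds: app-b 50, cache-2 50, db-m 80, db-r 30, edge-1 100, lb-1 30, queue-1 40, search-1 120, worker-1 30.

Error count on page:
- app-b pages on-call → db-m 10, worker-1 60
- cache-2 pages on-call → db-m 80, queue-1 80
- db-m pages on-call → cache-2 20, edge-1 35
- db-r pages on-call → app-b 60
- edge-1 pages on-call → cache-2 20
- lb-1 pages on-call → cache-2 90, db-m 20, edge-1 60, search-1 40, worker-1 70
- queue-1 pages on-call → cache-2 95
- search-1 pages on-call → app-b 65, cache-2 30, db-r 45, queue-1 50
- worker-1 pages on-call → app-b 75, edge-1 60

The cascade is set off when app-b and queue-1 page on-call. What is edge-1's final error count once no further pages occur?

95

Round 1 — app-b, queue-1 page on-call (initial).
  cache-2: +95 → 95 ≥ 50
  db-m: +10 → 10 < 80
  worker-1: +60 → 60 ≥ 30
Round 2 — cache-2, worker-1 page on-call.
  db-m: +80 → 90 ≥ 80
  edge-1: +60 → 60 < 100
Round 3 — db-m pages on-call.
  edge-1: +35 → 95 < 100
No further pages.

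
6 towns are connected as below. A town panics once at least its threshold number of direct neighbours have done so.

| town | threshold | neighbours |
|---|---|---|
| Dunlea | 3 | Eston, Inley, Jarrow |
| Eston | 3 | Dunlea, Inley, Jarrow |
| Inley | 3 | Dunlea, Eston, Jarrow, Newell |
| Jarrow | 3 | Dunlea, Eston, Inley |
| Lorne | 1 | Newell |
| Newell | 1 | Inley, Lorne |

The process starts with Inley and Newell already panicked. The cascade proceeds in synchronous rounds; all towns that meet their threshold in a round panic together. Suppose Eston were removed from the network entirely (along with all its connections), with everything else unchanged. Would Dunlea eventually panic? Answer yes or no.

no

With Eston removed:
Round 1 — Inley, Newell panic (initial).
Round 2 — checking thresholds:
  Dunlea: 1 of 2 neighbours < 3, below threshold.
  Jarrow: 1 of 2 neighbours < 3, below threshold.
  Lorne: 1 of 1 neighbours ≥ 1, panics.
Round 3 — no new panics; cascade stops.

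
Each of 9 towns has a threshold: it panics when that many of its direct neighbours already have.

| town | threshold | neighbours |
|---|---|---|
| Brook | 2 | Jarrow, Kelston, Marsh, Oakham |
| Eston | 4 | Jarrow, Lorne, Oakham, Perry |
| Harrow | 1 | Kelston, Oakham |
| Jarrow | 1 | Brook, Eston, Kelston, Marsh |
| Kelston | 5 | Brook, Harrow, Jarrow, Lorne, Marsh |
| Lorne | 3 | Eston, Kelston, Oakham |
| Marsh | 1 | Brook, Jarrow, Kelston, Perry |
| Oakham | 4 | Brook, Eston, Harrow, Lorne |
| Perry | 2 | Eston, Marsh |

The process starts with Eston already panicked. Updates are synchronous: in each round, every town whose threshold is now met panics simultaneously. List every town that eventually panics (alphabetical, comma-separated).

Brook, Eston, Jarrow, Marsh, Perry

Round 1 — Eston panics (initial).
Round 2 — checking thresholds:
  Jarrow: 1 of 4 neighbours ≥ 1, panics.
  Lorne: 1 of 3 neighbours < 3, below threshold.
  Oakham: 1 of 4 neighbours < 4, below threshold.
  Perry: 1 of 2 neighbours < 2, below threshold.
Round 3 — checking thresholds:
  Brook: 1 of 4 neighbours < 2, below threshold.
  Kelston: 1 of 5 neighbours < 5, below threshold.
  Lorne: 1 of 3 neighbours < 3, below threshold.
  Marsh: 1 of 4 neighbours ≥ 1, panics.
  Oakham: 1 of 4 neighbours < 4, below threshold.
  Perry: 1 of 2 neighbours < 2, below threshold.
Round 4 — checking thresholds:
  Brook: 2 of 4 neighbours ≥ 2, panics.
  Kelston: 2 of 5 neighbours < 5, below threshold.
  Lorne: 1 of 3 neighbours < 3, below threshold.
  Oakham: 1 of 4 neighbours < 4, below threshold.
  Perry: 2 of 2 neighbours ≥ 2, panics.
Round 5 — no new panics; cascade stops.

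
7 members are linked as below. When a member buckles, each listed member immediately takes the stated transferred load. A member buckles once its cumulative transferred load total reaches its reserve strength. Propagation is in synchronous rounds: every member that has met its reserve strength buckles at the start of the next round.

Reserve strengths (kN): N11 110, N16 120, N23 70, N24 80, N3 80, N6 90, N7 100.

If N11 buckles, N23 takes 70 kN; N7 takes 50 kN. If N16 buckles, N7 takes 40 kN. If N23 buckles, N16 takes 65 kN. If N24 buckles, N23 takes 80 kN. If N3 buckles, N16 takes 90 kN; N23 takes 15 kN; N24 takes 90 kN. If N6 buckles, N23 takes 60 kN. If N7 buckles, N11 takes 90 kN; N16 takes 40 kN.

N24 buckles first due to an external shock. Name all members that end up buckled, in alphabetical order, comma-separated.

Round 1 — N24 buckles (initial).
  N23: +80 → 80 ≥ 70
Round 2 — N23 buckles.
  N16: +65 → 65 < 120
No further bucklings.

N23, N24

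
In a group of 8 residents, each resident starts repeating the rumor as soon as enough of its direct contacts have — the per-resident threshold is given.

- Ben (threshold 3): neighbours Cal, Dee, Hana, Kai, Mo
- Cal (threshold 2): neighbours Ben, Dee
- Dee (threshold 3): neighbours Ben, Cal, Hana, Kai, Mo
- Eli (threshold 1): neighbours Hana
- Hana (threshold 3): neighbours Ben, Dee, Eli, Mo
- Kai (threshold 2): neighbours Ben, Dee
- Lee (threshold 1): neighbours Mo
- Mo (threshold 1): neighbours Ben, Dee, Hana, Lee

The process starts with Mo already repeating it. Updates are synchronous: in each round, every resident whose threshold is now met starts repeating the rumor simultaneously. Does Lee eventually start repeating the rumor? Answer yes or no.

Round 1 — Mo starts repeating the rumor (initial).
Round 2 — checking thresholds:
  Ben: 1 of 5 neighbours < 3, holds.
  Dee: 1 of 5 neighbours < 3, holds.
  Hana: 1 of 4 neighbours < 3, holds.
  Lee: 1 of 1 neighbours ≥ 1, starts repeating the rumor.
Round 3 — no new spreads; cascade stops.

yes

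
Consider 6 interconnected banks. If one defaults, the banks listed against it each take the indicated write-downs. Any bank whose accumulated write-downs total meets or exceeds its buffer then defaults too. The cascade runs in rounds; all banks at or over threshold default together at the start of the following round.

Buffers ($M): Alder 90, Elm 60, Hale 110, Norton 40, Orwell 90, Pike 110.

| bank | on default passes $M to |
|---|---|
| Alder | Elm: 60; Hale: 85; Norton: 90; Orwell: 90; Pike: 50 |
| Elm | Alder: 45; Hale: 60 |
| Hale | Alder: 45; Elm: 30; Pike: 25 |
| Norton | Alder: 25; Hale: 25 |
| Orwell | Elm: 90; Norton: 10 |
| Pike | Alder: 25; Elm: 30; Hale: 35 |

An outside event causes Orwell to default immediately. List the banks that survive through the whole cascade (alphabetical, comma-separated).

Round 1 — Orwell defaults (initial).
  Elm: +90 → 90 ≥ 60
  Norton: +10 → 10 < 40
Round 2 — Elm defaults.
  Alder: +45 → 45 < 90
  Hale: +60 → 60 < 110
No further defaults.

Alder, Hale, Norton, Pike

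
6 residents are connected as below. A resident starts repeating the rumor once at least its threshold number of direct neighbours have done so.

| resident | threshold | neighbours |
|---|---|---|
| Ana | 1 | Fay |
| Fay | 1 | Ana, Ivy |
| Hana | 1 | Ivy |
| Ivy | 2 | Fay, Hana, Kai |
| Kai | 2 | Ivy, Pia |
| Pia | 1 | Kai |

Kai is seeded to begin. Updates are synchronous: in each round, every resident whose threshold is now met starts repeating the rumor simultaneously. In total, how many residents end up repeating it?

2

Round 1 — Kai starts repeating the rumor (initial).
Round 2 — checking thresholds:
  Ivy: 1 of 3 neighbours < 2, holds.
  Pia: 1 of 1 neighbours ≥ 1, starts repeating the rumor.
Round 3 — no new spreads; cascade stops.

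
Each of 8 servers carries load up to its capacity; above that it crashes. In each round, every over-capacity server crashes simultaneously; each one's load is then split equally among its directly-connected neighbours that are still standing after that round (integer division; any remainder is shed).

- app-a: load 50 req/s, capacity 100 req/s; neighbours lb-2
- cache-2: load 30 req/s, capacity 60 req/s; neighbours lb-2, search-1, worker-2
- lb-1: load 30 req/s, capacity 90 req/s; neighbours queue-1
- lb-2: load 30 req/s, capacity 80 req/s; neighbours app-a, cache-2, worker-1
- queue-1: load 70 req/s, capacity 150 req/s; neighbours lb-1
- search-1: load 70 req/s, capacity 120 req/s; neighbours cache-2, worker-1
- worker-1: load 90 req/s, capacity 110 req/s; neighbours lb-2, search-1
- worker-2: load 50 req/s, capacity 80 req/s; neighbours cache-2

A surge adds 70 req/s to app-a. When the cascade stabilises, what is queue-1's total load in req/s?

Round 1 — app-a at 120 > 100. app-a crashes.
  app-a sheds 120 req/s to lb-2: 120 each.
    lb-2: 30+120 = 150 > 80
Round 2 — lb-2 crashes.
  lb-2 sheds 150 req/s to cache-2, worker-1: 75 each.
    cache-2: 30+75 = 105 > 60
    worker-1: 90+75 = 165 > 110
Round 3 — cache-2, worker-1 crash.
  cache-2 sheds 105 req/s to search-1, worker-2: 52 each (1 lost).
    search-1: 70+52 = 122 > 120
    worker-2: 50+52 = 102 > 80
  worker-1 sheds 165 req/s to search-1: 165 each.
    search-1: 122+165 = 287 > 120
Round 4 — search-1, worker-2 crash.
  search-1 sheds 287 req/s: no online neighbours, lost.
  worker-2 sheds 102 req/s: no online neighbours, lost.
No further crashes.

70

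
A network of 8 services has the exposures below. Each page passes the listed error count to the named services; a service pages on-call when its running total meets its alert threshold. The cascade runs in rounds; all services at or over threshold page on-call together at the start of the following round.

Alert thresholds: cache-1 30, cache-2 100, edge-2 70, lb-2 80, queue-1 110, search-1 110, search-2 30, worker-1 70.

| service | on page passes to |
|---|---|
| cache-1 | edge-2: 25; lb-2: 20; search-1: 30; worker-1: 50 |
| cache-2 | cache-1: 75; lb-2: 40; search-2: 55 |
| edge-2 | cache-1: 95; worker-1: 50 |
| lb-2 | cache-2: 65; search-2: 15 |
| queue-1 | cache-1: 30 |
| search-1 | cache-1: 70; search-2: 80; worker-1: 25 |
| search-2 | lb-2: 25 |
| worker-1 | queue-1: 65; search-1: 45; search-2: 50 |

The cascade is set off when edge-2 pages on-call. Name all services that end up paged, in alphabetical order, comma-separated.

cache-1, edge-2, search-2, worker-1

Round 1 — edge-2 pages on-call (initial).
  cache-1: +95 → 95 ≥ 30
  worker-1: +50 → 50 < 70
Round 2 — cache-1 pages on-call.
  lb-2: +20 → 20 < 80
  search-1: +30 → 30 < 110
  worker-1: +50 → 100 ≥ 70
Round 3 — worker-1 pages on-call.
  queue-1: +65 → 65 < 110
  search-1: +45 → 75 < 110
  search-2: +50 → 50 ≥ 30
Round 4 — search-2 pages on-call.
  lb-2: +25 → 45 < 80
No further pages.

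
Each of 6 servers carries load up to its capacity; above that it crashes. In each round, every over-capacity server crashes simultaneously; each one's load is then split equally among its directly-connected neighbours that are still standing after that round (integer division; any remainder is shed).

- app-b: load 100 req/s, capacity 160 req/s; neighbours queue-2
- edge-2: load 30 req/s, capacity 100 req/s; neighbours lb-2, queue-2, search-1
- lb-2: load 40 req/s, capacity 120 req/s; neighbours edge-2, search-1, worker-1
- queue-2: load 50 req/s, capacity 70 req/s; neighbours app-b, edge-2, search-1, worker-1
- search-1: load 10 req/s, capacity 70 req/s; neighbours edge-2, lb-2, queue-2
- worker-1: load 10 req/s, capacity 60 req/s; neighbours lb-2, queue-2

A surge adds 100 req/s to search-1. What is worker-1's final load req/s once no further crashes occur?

Round 1 — search-1 at 110 > 70. search-1 crashes.
  search-1 sheds 110 req/s to edge-2, lb-2, queue-2: 36 each (2 lost).
    edge-2: 30+36 = 66 ≤ 100
    lb-2: 40+36 = 76 ≤ 120
    queue-2: 50+36 = 86 > 70
Round 2 — queue-2 crashes.
  queue-2 sheds 86 req/s to app-b, edge-2, worker-1: 28 each (2 lost).
    app-b: 100+28 = 128 ≤ 160
    edge-2: 66+28 = 94 ≤ 100
    worker-1: 10+28 = 38 ≤ 60
No further crashes.

38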